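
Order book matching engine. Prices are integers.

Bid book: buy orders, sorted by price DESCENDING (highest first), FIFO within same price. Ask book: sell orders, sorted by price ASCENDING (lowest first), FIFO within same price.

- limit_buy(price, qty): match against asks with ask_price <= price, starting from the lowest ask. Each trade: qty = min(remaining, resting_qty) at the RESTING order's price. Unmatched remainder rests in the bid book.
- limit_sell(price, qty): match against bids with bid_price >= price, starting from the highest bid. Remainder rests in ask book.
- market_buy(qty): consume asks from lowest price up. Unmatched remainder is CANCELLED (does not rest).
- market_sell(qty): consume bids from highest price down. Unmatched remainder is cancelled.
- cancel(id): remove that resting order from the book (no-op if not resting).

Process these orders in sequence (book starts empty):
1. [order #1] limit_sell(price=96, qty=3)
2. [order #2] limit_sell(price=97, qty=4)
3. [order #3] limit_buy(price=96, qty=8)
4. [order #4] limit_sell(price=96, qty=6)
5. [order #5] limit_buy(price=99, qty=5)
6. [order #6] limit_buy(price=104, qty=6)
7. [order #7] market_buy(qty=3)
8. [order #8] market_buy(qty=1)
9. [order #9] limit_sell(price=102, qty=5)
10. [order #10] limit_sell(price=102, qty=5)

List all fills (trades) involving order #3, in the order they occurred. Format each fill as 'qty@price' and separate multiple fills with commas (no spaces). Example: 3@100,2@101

Answer: 3@96,5@96

Derivation:
After op 1 [order #1] limit_sell(price=96, qty=3): fills=none; bids=[-] asks=[#1:3@96]
After op 2 [order #2] limit_sell(price=97, qty=4): fills=none; bids=[-] asks=[#1:3@96 #2:4@97]
After op 3 [order #3] limit_buy(price=96, qty=8): fills=#3x#1:3@96; bids=[#3:5@96] asks=[#2:4@97]
After op 4 [order #4] limit_sell(price=96, qty=6): fills=#3x#4:5@96; bids=[-] asks=[#4:1@96 #2:4@97]
After op 5 [order #5] limit_buy(price=99, qty=5): fills=#5x#4:1@96 #5x#2:4@97; bids=[-] asks=[-]
After op 6 [order #6] limit_buy(price=104, qty=6): fills=none; bids=[#6:6@104] asks=[-]
After op 7 [order #7] market_buy(qty=3): fills=none; bids=[#6:6@104] asks=[-]
After op 8 [order #8] market_buy(qty=1): fills=none; bids=[#6:6@104] asks=[-]
After op 9 [order #9] limit_sell(price=102, qty=5): fills=#6x#9:5@104; bids=[#6:1@104] asks=[-]
After op 10 [order #10] limit_sell(price=102, qty=5): fills=#6x#10:1@104; bids=[-] asks=[#10:4@102]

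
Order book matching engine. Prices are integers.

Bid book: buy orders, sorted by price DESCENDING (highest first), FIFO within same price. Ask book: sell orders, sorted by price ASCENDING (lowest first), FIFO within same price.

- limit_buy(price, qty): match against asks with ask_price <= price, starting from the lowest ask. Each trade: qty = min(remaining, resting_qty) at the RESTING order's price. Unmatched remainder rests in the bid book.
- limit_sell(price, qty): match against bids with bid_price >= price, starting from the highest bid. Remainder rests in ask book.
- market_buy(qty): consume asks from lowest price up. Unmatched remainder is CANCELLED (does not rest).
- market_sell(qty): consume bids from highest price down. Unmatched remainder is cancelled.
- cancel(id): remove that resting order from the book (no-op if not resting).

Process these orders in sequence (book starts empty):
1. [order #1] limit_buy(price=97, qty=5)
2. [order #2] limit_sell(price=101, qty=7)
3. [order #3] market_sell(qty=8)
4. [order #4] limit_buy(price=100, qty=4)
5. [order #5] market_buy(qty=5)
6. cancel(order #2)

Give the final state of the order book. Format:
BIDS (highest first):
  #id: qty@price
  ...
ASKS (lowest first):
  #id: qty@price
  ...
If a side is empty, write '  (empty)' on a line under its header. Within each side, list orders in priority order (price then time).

Answer: BIDS (highest first):
  #4: 4@100
ASKS (lowest first):
  (empty)

Derivation:
After op 1 [order #1] limit_buy(price=97, qty=5): fills=none; bids=[#1:5@97] asks=[-]
After op 2 [order #2] limit_sell(price=101, qty=7): fills=none; bids=[#1:5@97] asks=[#2:7@101]
After op 3 [order #3] market_sell(qty=8): fills=#1x#3:5@97; bids=[-] asks=[#2:7@101]
After op 4 [order #4] limit_buy(price=100, qty=4): fills=none; bids=[#4:4@100] asks=[#2:7@101]
After op 5 [order #5] market_buy(qty=5): fills=#5x#2:5@101; bids=[#4:4@100] asks=[#2:2@101]
After op 6 cancel(order #2): fills=none; bids=[#4:4@100] asks=[-]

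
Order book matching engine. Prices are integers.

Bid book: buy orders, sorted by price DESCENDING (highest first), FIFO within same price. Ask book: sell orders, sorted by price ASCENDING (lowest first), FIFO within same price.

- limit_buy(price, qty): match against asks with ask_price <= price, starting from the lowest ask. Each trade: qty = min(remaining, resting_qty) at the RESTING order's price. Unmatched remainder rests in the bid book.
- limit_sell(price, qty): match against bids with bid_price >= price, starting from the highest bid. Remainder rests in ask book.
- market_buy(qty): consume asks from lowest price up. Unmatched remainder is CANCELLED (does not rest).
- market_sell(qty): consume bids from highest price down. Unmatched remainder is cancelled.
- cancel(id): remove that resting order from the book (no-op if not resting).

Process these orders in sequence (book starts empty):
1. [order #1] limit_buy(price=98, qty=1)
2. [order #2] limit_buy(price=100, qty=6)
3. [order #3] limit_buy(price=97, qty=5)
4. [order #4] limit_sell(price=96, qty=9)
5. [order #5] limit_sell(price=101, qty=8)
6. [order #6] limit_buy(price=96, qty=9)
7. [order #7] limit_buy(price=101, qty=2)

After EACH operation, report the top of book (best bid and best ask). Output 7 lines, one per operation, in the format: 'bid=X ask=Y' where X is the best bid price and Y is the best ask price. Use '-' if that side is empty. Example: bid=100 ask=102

After op 1 [order #1] limit_buy(price=98, qty=1): fills=none; bids=[#1:1@98] asks=[-]
After op 2 [order #2] limit_buy(price=100, qty=6): fills=none; bids=[#2:6@100 #1:1@98] asks=[-]
After op 3 [order #3] limit_buy(price=97, qty=5): fills=none; bids=[#2:6@100 #1:1@98 #3:5@97] asks=[-]
After op 4 [order #4] limit_sell(price=96, qty=9): fills=#2x#4:6@100 #1x#4:1@98 #3x#4:2@97; bids=[#3:3@97] asks=[-]
After op 5 [order #5] limit_sell(price=101, qty=8): fills=none; bids=[#3:3@97] asks=[#5:8@101]
After op 6 [order #6] limit_buy(price=96, qty=9): fills=none; bids=[#3:3@97 #6:9@96] asks=[#5:8@101]
After op 7 [order #7] limit_buy(price=101, qty=2): fills=#7x#5:2@101; bids=[#3:3@97 #6:9@96] asks=[#5:6@101]

Answer: bid=98 ask=-
bid=100 ask=-
bid=100 ask=-
bid=97 ask=-
bid=97 ask=101
bid=97 ask=101
bid=97 ask=101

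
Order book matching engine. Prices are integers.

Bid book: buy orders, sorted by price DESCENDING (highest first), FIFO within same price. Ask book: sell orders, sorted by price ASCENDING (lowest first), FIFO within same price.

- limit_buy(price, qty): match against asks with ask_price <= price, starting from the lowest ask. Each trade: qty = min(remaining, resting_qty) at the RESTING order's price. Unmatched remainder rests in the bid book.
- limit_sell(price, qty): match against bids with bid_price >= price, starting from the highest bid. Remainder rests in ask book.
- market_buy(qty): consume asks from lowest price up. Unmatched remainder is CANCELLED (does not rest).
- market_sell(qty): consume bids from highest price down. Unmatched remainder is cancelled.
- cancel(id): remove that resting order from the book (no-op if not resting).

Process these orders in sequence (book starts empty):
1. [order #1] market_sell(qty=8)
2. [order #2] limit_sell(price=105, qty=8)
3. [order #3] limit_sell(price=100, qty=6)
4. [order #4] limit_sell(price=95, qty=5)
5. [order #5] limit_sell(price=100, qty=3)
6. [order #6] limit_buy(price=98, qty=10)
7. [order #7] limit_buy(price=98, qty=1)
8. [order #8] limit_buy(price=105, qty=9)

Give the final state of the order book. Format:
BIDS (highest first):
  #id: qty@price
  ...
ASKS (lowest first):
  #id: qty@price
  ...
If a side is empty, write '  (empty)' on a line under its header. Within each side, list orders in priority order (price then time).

Answer: BIDS (highest first):
  #6: 5@98
  #7: 1@98
ASKS (lowest first):
  #2: 8@105

Derivation:
After op 1 [order #1] market_sell(qty=8): fills=none; bids=[-] asks=[-]
After op 2 [order #2] limit_sell(price=105, qty=8): fills=none; bids=[-] asks=[#2:8@105]
After op 3 [order #3] limit_sell(price=100, qty=6): fills=none; bids=[-] asks=[#3:6@100 #2:8@105]
After op 4 [order #4] limit_sell(price=95, qty=5): fills=none; bids=[-] asks=[#4:5@95 #3:6@100 #2:8@105]
After op 5 [order #5] limit_sell(price=100, qty=3): fills=none; bids=[-] asks=[#4:5@95 #3:6@100 #5:3@100 #2:8@105]
After op 6 [order #6] limit_buy(price=98, qty=10): fills=#6x#4:5@95; bids=[#6:5@98] asks=[#3:6@100 #5:3@100 #2:8@105]
After op 7 [order #7] limit_buy(price=98, qty=1): fills=none; bids=[#6:5@98 #7:1@98] asks=[#3:6@100 #5:3@100 #2:8@105]
After op 8 [order #8] limit_buy(price=105, qty=9): fills=#8x#3:6@100 #8x#5:3@100; bids=[#6:5@98 #7:1@98] asks=[#2:8@105]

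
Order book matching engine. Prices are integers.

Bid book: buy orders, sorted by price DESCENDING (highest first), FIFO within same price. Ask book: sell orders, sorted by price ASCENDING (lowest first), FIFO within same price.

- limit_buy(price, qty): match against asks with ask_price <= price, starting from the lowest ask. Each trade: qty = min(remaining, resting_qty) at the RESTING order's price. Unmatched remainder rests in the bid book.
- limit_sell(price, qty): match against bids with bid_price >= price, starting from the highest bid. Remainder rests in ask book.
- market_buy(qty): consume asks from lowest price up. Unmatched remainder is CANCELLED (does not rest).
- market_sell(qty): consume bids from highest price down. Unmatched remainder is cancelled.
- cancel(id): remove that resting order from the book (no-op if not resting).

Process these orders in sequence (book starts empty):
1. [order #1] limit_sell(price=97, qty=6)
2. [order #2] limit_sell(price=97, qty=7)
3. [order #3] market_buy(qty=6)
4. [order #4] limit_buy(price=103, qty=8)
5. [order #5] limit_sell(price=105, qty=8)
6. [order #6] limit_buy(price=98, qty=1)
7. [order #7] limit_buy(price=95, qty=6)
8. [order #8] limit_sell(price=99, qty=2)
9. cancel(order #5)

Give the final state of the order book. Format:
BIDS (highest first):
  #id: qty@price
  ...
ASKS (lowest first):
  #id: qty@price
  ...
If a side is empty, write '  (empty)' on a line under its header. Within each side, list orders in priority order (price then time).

After op 1 [order #1] limit_sell(price=97, qty=6): fills=none; bids=[-] asks=[#1:6@97]
After op 2 [order #2] limit_sell(price=97, qty=7): fills=none; bids=[-] asks=[#1:6@97 #2:7@97]
After op 3 [order #3] market_buy(qty=6): fills=#3x#1:6@97; bids=[-] asks=[#2:7@97]
After op 4 [order #4] limit_buy(price=103, qty=8): fills=#4x#2:7@97; bids=[#4:1@103] asks=[-]
After op 5 [order #5] limit_sell(price=105, qty=8): fills=none; bids=[#4:1@103] asks=[#5:8@105]
After op 6 [order #6] limit_buy(price=98, qty=1): fills=none; bids=[#4:1@103 #6:1@98] asks=[#5:8@105]
After op 7 [order #7] limit_buy(price=95, qty=6): fills=none; bids=[#4:1@103 #6:1@98 #7:6@95] asks=[#5:8@105]
After op 8 [order #8] limit_sell(price=99, qty=2): fills=#4x#8:1@103; bids=[#6:1@98 #7:6@95] asks=[#8:1@99 #5:8@105]
After op 9 cancel(order #5): fills=none; bids=[#6:1@98 #7:6@95] asks=[#8:1@99]

Answer: BIDS (highest first):
  #6: 1@98
  #7: 6@95
ASKS (lowest first):
  #8: 1@99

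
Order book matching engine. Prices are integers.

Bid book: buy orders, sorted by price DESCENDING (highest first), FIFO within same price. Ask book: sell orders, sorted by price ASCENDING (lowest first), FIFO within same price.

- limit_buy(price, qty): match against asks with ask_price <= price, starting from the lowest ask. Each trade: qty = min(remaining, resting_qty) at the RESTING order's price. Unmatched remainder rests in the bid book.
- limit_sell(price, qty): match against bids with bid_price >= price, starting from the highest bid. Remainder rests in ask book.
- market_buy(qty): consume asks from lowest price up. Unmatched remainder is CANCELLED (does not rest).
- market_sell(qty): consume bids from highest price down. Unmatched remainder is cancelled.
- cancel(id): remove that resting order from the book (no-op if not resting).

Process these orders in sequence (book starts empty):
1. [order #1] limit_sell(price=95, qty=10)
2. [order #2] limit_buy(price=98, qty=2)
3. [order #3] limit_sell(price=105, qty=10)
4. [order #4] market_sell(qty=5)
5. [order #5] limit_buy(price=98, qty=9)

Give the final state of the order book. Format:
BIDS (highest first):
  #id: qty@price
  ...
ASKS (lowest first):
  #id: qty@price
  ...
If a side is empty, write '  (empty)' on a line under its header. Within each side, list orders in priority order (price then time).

After op 1 [order #1] limit_sell(price=95, qty=10): fills=none; bids=[-] asks=[#1:10@95]
After op 2 [order #2] limit_buy(price=98, qty=2): fills=#2x#1:2@95; bids=[-] asks=[#1:8@95]
After op 3 [order #3] limit_sell(price=105, qty=10): fills=none; bids=[-] asks=[#1:8@95 #3:10@105]
After op 4 [order #4] market_sell(qty=5): fills=none; bids=[-] asks=[#1:8@95 #3:10@105]
After op 5 [order #5] limit_buy(price=98, qty=9): fills=#5x#1:8@95; bids=[#5:1@98] asks=[#3:10@105]

Answer: BIDS (highest first):
  #5: 1@98
ASKS (lowest first):
  #3: 10@105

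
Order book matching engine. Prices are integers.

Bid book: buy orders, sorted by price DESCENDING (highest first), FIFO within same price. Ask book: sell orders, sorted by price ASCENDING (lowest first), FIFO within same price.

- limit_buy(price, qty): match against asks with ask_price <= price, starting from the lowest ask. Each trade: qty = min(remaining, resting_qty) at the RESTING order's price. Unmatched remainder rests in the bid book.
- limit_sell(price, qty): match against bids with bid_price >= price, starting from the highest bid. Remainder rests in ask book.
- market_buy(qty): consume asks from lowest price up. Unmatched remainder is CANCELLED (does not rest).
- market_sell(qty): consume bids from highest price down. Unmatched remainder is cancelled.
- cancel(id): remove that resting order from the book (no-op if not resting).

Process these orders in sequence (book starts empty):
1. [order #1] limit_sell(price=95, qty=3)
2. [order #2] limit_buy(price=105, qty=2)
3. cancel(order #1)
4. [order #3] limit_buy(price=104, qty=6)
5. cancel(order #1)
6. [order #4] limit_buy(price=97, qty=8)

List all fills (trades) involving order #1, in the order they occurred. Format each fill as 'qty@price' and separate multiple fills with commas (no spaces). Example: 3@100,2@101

Answer: 2@95

Derivation:
After op 1 [order #1] limit_sell(price=95, qty=3): fills=none; bids=[-] asks=[#1:3@95]
After op 2 [order #2] limit_buy(price=105, qty=2): fills=#2x#1:2@95; bids=[-] asks=[#1:1@95]
After op 3 cancel(order #1): fills=none; bids=[-] asks=[-]
After op 4 [order #3] limit_buy(price=104, qty=6): fills=none; bids=[#3:6@104] asks=[-]
After op 5 cancel(order #1): fills=none; bids=[#3:6@104] asks=[-]
After op 6 [order #4] limit_buy(price=97, qty=8): fills=none; bids=[#3:6@104 #4:8@97] asks=[-]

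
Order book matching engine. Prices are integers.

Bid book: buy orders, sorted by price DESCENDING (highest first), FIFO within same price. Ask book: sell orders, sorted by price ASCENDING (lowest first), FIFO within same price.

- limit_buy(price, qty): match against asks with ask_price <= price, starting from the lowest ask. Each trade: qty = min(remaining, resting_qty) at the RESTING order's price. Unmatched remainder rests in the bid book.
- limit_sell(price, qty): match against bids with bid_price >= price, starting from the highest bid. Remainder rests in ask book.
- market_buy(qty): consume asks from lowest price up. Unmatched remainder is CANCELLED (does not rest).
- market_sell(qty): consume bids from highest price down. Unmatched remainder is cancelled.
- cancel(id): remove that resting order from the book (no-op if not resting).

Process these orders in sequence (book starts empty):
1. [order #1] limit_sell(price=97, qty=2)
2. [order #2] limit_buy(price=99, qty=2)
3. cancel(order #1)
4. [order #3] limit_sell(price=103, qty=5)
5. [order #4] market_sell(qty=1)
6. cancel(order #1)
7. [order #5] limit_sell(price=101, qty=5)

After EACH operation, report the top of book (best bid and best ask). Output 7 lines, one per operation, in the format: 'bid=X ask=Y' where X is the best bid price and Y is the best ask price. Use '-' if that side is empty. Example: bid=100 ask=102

Answer: bid=- ask=97
bid=- ask=-
bid=- ask=-
bid=- ask=103
bid=- ask=103
bid=- ask=103
bid=- ask=101

Derivation:
After op 1 [order #1] limit_sell(price=97, qty=2): fills=none; bids=[-] asks=[#1:2@97]
After op 2 [order #2] limit_buy(price=99, qty=2): fills=#2x#1:2@97; bids=[-] asks=[-]
After op 3 cancel(order #1): fills=none; bids=[-] asks=[-]
After op 4 [order #3] limit_sell(price=103, qty=5): fills=none; bids=[-] asks=[#3:5@103]
After op 5 [order #4] market_sell(qty=1): fills=none; bids=[-] asks=[#3:5@103]
After op 6 cancel(order #1): fills=none; bids=[-] asks=[#3:5@103]
After op 7 [order #5] limit_sell(price=101, qty=5): fills=none; bids=[-] asks=[#5:5@101 #3:5@103]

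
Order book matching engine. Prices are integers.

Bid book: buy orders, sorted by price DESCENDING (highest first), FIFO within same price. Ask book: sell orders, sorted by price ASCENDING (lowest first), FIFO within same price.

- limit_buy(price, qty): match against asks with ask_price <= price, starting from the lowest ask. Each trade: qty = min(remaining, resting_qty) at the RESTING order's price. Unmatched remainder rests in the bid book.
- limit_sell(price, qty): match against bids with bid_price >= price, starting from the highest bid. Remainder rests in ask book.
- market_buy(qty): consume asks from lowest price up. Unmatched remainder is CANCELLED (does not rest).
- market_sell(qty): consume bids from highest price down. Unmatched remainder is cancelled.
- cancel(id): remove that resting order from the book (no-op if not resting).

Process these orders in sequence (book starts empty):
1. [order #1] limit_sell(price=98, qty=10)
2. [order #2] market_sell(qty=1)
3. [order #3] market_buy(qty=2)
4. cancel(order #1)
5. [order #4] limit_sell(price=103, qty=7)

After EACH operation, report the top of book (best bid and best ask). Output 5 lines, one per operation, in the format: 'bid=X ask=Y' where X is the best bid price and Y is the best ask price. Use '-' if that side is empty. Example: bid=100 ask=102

After op 1 [order #1] limit_sell(price=98, qty=10): fills=none; bids=[-] asks=[#1:10@98]
After op 2 [order #2] market_sell(qty=1): fills=none; bids=[-] asks=[#1:10@98]
After op 3 [order #3] market_buy(qty=2): fills=#3x#1:2@98; bids=[-] asks=[#1:8@98]
After op 4 cancel(order #1): fills=none; bids=[-] asks=[-]
After op 5 [order #4] limit_sell(price=103, qty=7): fills=none; bids=[-] asks=[#4:7@103]

Answer: bid=- ask=98
bid=- ask=98
bid=- ask=98
bid=- ask=-
bid=- ask=103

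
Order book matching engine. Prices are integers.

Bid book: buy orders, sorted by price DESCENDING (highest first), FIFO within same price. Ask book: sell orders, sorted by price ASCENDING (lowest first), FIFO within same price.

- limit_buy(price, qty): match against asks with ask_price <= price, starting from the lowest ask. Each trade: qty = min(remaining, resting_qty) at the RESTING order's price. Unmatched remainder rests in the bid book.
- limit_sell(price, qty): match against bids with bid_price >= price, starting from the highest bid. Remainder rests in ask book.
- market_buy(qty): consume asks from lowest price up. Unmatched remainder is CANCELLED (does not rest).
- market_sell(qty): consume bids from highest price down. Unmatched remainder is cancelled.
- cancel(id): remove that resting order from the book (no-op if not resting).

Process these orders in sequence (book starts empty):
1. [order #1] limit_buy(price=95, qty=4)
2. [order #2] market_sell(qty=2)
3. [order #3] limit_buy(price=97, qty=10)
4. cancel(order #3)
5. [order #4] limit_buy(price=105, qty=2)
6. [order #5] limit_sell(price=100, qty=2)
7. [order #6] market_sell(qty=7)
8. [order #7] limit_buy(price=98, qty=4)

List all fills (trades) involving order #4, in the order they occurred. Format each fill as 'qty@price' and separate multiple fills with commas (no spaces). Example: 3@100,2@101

After op 1 [order #1] limit_buy(price=95, qty=4): fills=none; bids=[#1:4@95] asks=[-]
After op 2 [order #2] market_sell(qty=2): fills=#1x#2:2@95; bids=[#1:2@95] asks=[-]
After op 3 [order #3] limit_buy(price=97, qty=10): fills=none; bids=[#3:10@97 #1:2@95] asks=[-]
After op 4 cancel(order #3): fills=none; bids=[#1:2@95] asks=[-]
After op 5 [order #4] limit_buy(price=105, qty=2): fills=none; bids=[#4:2@105 #1:2@95] asks=[-]
After op 6 [order #5] limit_sell(price=100, qty=2): fills=#4x#5:2@105; bids=[#1:2@95] asks=[-]
After op 7 [order #6] market_sell(qty=7): fills=#1x#6:2@95; bids=[-] asks=[-]
After op 8 [order #7] limit_buy(price=98, qty=4): fills=none; bids=[#7:4@98] asks=[-]

Answer: 2@105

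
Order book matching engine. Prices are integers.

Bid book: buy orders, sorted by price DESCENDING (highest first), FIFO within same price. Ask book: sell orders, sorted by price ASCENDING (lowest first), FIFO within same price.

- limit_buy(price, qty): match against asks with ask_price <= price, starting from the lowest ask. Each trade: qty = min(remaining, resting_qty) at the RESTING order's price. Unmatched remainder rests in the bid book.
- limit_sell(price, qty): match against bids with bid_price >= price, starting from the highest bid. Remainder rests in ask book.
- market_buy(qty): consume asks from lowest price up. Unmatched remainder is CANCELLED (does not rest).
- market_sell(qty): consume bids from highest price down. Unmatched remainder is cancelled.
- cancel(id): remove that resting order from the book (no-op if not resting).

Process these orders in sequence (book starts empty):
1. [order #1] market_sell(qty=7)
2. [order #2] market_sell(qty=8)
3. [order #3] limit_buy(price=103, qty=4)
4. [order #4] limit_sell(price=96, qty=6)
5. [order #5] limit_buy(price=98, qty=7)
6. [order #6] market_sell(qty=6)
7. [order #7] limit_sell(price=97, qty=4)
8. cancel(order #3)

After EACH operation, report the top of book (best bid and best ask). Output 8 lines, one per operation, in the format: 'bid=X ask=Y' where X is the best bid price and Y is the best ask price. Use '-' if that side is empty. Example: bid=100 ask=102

After op 1 [order #1] market_sell(qty=7): fills=none; bids=[-] asks=[-]
After op 2 [order #2] market_sell(qty=8): fills=none; bids=[-] asks=[-]
After op 3 [order #3] limit_buy(price=103, qty=4): fills=none; bids=[#3:4@103] asks=[-]
After op 4 [order #4] limit_sell(price=96, qty=6): fills=#3x#4:4@103; bids=[-] asks=[#4:2@96]
After op 5 [order #5] limit_buy(price=98, qty=7): fills=#5x#4:2@96; bids=[#5:5@98] asks=[-]
After op 6 [order #6] market_sell(qty=6): fills=#5x#6:5@98; bids=[-] asks=[-]
After op 7 [order #7] limit_sell(price=97, qty=4): fills=none; bids=[-] asks=[#7:4@97]
After op 8 cancel(order #3): fills=none; bids=[-] asks=[#7:4@97]

Answer: bid=- ask=-
bid=- ask=-
bid=103 ask=-
bid=- ask=96
bid=98 ask=-
bid=- ask=-
bid=- ask=97
bid=- ask=97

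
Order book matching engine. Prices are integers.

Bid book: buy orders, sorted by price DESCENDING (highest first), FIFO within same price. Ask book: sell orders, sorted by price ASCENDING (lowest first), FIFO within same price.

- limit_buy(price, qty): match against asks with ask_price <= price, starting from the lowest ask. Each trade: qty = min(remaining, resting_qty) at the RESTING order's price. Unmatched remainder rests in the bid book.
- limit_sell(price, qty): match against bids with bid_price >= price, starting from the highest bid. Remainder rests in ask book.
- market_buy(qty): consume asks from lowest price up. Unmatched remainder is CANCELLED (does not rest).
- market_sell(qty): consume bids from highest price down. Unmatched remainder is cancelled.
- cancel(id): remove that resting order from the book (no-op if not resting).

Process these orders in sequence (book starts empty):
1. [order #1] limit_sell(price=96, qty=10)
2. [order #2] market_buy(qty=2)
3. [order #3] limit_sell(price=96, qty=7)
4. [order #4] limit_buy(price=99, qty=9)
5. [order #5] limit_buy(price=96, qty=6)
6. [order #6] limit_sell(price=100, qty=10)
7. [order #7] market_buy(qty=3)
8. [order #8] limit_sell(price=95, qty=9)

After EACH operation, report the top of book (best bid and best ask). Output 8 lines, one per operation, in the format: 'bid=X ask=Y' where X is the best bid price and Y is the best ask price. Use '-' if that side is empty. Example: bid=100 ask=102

After op 1 [order #1] limit_sell(price=96, qty=10): fills=none; bids=[-] asks=[#1:10@96]
After op 2 [order #2] market_buy(qty=2): fills=#2x#1:2@96; bids=[-] asks=[#1:8@96]
After op 3 [order #3] limit_sell(price=96, qty=7): fills=none; bids=[-] asks=[#1:8@96 #3:7@96]
After op 4 [order #4] limit_buy(price=99, qty=9): fills=#4x#1:8@96 #4x#3:1@96; bids=[-] asks=[#3:6@96]
After op 5 [order #5] limit_buy(price=96, qty=6): fills=#5x#3:6@96; bids=[-] asks=[-]
After op 6 [order #6] limit_sell(price=100, qty=10): fills=none; bids=[-] asks=[#6:10@100]
After op 7 [order #7] market_buy(qty=3): fills=#7x#6:3@100; bids=[-] asks=[#6:7@100]
After op 8 [order #8] limit_sell(price=95, qty=9): fills=none; bids=[-] asks=[#8:9@95 #6:7@100]

Answer: bid=- ask=96
bid=- ask=96
bid=- ask=96
bid=- ask=96
bid=- ask=-
bid=- ask=100
bid=- ask=100
bid=- ask=95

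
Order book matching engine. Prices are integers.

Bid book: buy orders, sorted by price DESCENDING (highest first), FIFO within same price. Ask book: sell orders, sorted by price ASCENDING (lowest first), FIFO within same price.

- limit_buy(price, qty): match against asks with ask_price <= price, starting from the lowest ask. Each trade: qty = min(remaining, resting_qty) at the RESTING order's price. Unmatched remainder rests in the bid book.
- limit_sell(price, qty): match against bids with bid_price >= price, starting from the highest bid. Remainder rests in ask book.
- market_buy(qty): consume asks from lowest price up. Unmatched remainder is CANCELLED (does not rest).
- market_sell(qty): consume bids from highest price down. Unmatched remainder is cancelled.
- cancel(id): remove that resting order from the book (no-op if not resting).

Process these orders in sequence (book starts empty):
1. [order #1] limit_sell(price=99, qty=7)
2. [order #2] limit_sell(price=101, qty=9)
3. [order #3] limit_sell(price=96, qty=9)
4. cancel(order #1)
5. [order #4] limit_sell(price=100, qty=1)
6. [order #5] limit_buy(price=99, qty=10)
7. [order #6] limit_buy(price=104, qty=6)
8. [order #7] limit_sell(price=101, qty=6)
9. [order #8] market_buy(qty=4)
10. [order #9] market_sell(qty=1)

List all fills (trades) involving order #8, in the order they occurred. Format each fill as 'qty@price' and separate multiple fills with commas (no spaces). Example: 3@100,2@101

After op 1 [order #1] limit_sell(price=99, qty=7): fills=none; bids=[-] asks=[#1:7@99]
After op 2 [order #2] limit_sell(price=101, qty=9): fills=none; bids=[-] asks=[#1:7@99 #2:9@101]
After op 3 [order #3] limit_sell(price=96, qty=9): fills=none; bids=[-] asks=[#3:9@96 #1:7@99 #2:9@101]
After op 4 cancel(order #1): fills=none; bids=[-] asks=[#3:9@96 #2:9@101]
After op 5 [order #4] limit_sell(price=100, qty=1): fills=none; bids=[-] asks=[#3:9@96 #4:1@100 #2:9@101]
After op 6 [order #5] limit_buy(price=99, qty=10): fills=#5x#3:9@96; bids=[#5:1@99] asks=[#4:1@100 #2:9@101]
After op 7 [order #6] limit_buy(price=104, qty=6): fills=#6x#4:1@100 #6x#2:5@101; bids=[#5:1@99] asks=[#2:4@101]
After op 8 [order #7] limit_sell(price=101, qty=6): fills=none; bids=[#5:1@99] asks=[#2:4@101 #7:6@101]
After op 9 [order #8] market_buy(qty=4): fills=#8x#2:4@101; bids=[#5:1@99] asks=[#7:6@101]
After op 10 [order #9] market_sell(qty=1): fills=#5x#9:1@99; bids=[-] asks=[#7:6@101]

Answer: 4@101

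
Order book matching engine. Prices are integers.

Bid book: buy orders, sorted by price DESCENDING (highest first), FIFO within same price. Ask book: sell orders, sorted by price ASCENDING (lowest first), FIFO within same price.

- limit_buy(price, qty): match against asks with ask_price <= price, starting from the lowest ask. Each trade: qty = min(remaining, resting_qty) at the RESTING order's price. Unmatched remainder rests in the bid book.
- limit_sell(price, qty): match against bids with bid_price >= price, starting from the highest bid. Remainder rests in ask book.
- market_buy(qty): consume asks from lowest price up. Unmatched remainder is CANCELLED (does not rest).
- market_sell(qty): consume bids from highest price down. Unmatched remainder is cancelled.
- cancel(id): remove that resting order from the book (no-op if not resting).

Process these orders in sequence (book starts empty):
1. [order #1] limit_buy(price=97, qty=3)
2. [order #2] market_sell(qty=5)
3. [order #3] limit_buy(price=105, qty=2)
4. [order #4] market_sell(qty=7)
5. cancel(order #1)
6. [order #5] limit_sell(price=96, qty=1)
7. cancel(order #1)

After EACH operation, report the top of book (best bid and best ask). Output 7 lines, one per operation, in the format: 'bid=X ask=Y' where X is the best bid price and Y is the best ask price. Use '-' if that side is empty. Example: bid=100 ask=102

Answer: bid=97 ask=-
bid=- ask=-
bid=105 ask=-
bid=- ask=-
bid=- ask=-
bid=- ask=96
bid=- ask=96

Derivation:
After op 1 [order #1] limit_buy(price=97, qty=3): fills=none; bids=[#1:3@97] asks=[-]
After op 2 [order #2] market_sell(qty=5): fills=#1x#2:3@97; bids=[-] asks=[-]
After op 3 [order #3] limit_buy(price=105, qty=2): fills=none; bids=[#3:2@105] asks=[-]
After op 4 [order #4] market_sell(qty=7): fills=#3x#4:2@105; bids=[-] asks=[-]
After op 5 cancel(order #1): fills=none; bids=[-] asks=[-]
After op 6 [order #5] limit_sell(price=96, qty=1): fills=none; bids=[-] asks=[#5:1@96]
After op 7 cancel(order #1): fills=none; bids=[-] asks=[#5:1@96]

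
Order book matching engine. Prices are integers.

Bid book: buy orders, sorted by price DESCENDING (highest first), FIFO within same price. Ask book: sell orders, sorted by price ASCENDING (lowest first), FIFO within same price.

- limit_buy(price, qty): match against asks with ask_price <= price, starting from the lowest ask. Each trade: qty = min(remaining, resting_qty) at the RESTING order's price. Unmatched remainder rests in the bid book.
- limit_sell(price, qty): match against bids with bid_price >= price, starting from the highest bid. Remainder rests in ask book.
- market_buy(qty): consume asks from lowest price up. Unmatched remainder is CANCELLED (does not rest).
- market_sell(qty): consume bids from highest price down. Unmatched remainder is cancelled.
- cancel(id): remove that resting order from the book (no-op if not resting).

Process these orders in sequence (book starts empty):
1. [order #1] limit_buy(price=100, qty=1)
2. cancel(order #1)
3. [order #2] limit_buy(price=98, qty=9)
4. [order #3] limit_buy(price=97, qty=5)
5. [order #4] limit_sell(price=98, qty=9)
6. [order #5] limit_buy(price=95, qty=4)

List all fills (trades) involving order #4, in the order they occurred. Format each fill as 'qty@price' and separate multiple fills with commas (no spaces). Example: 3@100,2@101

After op 1 [order #1] limit_buy(price=100, qty=1): fills=none; bids=[#1:1@100] asks=[-]
After op 2 cancel(order #1): fills=none; bids=[-] asks=[-]
After op 3 [order #2] limit_buy(price=98, qty=9): fills=none; bids=[#2:9@98] asks=[-]
After op 4 [order #3] limit_buy(price=97, qty=5): fills=none; bids=[#2:9@98 #3:5@97] asks=[-]
After op 5 [order #4] limit_sell(price=98, qty=9): fills=#2x#4:9@98; bids=[#3:5@97] asks=[-]
After op 6 [order #5] limit_buy(price=95, qty=4): fills=none; bids=[#3:5@97 #5:4@95] asks=[-]

Answer: 9@98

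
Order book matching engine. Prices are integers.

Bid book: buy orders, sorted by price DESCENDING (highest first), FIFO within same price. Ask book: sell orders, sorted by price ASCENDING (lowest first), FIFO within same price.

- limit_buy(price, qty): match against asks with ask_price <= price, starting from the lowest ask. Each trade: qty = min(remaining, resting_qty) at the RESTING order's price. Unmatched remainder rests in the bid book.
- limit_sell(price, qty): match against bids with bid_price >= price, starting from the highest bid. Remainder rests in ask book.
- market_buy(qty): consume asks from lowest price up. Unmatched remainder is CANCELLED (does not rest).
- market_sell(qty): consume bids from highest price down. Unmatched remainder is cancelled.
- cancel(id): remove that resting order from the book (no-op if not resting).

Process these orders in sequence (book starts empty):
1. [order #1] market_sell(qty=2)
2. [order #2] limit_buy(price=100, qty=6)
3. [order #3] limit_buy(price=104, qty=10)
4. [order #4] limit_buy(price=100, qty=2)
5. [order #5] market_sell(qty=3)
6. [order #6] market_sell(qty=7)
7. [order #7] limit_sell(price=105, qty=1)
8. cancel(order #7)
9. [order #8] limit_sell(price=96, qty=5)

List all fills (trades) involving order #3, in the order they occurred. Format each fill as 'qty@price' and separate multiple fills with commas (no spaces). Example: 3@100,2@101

Answer: 3@104,7@104

Derivation:
After op 1 [order #1] market_sell(qty=2): fills=none; bids=[-] asks=[-]
After op 2 [order #2] limit_buy(price=100, qty=6): fills=none; bids=[#2:6@100] asks=[-]
After op 3 [order #3] limit_buy(price=104, qty=10): fills=none; bids=[#3:10@104 #2:6@100] asks=[-]
After op 4 [order #4] limit_buy(price=100, qty=2): fills=none; bids=[#3:10@104 #2:6@100 #4:2@100] asks=[-]
After op 5 [order #5] market_sell(qty=3): fills=#3x#5:3@104; bids=[#3:7@104 #2:6@100 #4:2@100] asks=[-]
After op 6 [order #6] market_sell(qty=7): fills=#3x#6:7@104; bids=[#2:6@100 #4:2@100] asks=[-]
After op 7 [order #7] limit_sell(price=105, qty=1): fills=none; bids=[#2:6@100 #4:2@100] asks=[#7:1@105]
After op 8 cancel(order #7): fills=none; bids=[#2:6@100 #4:2@100] asks=[-]
After op 9 [order #8] limit_sell(price=96, qty=5): fills=#2x#8:5@100; bids=[#2:1@100 #4:2@100] asks=[-]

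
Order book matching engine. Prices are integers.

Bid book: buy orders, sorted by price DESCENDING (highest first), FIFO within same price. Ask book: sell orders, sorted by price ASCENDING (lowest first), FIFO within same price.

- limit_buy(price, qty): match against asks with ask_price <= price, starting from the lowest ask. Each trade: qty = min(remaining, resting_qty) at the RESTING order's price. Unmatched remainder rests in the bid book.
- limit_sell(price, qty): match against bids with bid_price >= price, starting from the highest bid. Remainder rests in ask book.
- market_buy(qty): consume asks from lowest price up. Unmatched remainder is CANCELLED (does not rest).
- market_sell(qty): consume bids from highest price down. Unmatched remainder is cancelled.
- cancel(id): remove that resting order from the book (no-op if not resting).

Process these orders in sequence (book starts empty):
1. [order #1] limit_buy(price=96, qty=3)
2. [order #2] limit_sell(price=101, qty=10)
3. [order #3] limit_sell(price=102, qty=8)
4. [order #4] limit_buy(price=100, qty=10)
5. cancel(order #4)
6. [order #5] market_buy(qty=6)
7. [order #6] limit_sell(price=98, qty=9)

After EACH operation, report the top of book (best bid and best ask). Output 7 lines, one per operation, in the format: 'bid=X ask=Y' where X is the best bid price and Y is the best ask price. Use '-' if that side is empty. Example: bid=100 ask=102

Answer: bid=96 ask=-
bid=96 ask=101
bid=96 ask=101
bid=100 ask=101
bid=96 ask=101
bid=96 ask=101
bid=96 ask=98

Derivation:
After op 1 [order #1] limit_buy(price=96, qty=3): fills=none; bids=[#1:3@96] asks=[-]
After op 2 [order #2] limit_sell(price=101, qty=10): fills=none; bids=[#1:3@96] asks=[#2:10@101]
After op 3 [order #3] limit_sell(price=102, qty=8): fills=none; bids=[#1:3@96] asks=[#2:10@101 #3:8@102]
After op 4 [order #4] limit_buy(price=100, qty=10): fills=none; bids=[#4:10@100 #1:3@96] asks=[#2:10@101 #3:8@102]
After op 5 cancel(order #4): fills=none; bids=[#1:3@96] asks=[#2:10@101 #3:8@102]
After op 6 [order #5] market_buy(qty=6): fills=#5x#2:6@101; bids=[#1:3@96] asks=[#2:4@101 #3:8@102]
After op 7 [order #6] limit_sell(price=98, qty=9): fills=none; bids=[#1:3@96] asks=[#6:9@98 #2:4@101 #3:8@102]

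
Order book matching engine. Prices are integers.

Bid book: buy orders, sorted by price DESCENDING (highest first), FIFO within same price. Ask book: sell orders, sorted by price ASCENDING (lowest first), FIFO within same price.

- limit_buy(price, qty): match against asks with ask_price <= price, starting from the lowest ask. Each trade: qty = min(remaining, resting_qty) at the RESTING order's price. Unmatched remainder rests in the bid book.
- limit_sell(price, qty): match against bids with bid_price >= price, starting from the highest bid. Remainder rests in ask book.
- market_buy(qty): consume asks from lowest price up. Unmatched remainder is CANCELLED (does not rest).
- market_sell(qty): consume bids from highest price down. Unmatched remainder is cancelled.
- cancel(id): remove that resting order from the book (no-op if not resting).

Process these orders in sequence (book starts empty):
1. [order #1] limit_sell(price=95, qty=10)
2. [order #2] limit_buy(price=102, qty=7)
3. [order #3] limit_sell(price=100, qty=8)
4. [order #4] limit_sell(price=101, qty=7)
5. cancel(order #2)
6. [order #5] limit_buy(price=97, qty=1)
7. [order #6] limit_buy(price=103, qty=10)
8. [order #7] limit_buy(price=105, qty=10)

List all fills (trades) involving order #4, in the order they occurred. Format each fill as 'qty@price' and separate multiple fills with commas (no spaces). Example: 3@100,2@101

After op 1 [order #1] limit_sell(price=95, qty=10): fills=none; bids=[-] asks=[#1:10@95]
After op 2 [order #2] limit_buy(price=102, qty=7): fills=#2x#1:7@95; bids=[-] asks=[#1:3@95]
After op 3 [order #3] limit_sell(price=100, qty=8): fills=none; bids=[-] asks=[#1:3@95 #3:8@100]
After op 4 [order #4] limit_sell(price=101, qty=7): fills=none; bids=[-] asks=[#1:3@95 #3:8@100 #4:7@101]
After op 5 cancel(order #2): fills=none; bids=[-] asks=[#1:3@95 #3:8@100 #4:7@101]
After op 6 [order #5] limit_buy(price=97, qty=1): fills=#5x#1:1@95; bids=[-] asks=[#1:2@95 #3:8@100 #4:7@101]
After op 7 [order #6] limit_buy(price=103, qty=10): fills=#6x#1:2@95 #6x#3:8@100; bids=[-] asks=[#4:7@101]
After op 8 [order #7] limit_buy(price=105, qty=10): fills=#7x#4:7@101; bids=[#7:3@105] asks=[-]

Answer: 7@101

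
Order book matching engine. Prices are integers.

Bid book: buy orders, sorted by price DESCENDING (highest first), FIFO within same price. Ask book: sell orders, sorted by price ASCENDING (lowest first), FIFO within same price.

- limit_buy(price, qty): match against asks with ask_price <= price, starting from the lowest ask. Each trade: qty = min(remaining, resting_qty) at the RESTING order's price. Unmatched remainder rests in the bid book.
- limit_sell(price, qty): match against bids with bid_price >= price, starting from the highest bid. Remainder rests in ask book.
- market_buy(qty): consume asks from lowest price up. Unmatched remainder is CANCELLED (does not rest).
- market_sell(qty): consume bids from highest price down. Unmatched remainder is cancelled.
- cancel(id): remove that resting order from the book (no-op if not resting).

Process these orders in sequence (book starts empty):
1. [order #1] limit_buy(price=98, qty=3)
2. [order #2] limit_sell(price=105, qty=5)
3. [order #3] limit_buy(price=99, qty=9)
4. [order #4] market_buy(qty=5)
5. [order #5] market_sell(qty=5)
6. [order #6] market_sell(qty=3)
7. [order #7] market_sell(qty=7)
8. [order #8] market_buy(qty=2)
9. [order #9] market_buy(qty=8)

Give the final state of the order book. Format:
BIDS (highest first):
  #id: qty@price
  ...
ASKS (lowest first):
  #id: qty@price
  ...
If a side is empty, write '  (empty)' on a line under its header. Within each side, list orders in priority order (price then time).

After op 1 [order #1] limit_buy(price=98, qty=3): fills=none; bids=[#1:3@98] asks=[-]
After op 2 [order #2] limit_sell(price=105, qty=5): fills=none; bids=[#1:3@98] asks=[#2:5@105]
After op 3 [order #3] limit_buy(price=99, qty=9): fills=none; bids=[#3:9@99 #1:3@98] asks=[#2:5@105]
After op 4 [order #4] market_buy(qty=5): fills=#4x#2:5@105; bids=[#3:9@99 #1:3@98] asks=[-]
After op 5 [order #5] market_sell(qty=5): fills=#3x#5:5@99; bids=[#3:4@99 #1:3@98] asks=[-]
After op 6 [order #6] market_sell(qty=3): fills=#3x#6:3@99; bids=[#3:1@99 #1:3@98] asks=[-]
After op 7 [order #7] market_sell(qty=7): fills=#3x#7:1@99 #1x#7:3@98; bids=[-] asks=[-]
After op 8 [order #8] market_buy(qty=2): fills=none; bids=[-] asks=[-]
After op 9 [order #9] market_buy(qty=8): fills=none; bids=[-] asks=[-]

Answer: BIDS (highest first):
  (empty)
ASKS (lowest first):
  (empty)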